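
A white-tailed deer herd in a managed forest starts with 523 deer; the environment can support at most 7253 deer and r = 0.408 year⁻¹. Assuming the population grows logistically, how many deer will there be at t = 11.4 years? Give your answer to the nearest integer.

A = (K − N₀)/N₀ = (7253 − 523)/523 = 12.868.
N(t) = K/(1 + A·e^(−rt)) = 7253/(1 + 12.868×e^(−0.408×11.4)).
e^(−4.651) = 0.0095501; denominator = 1 + 12.868×0.0095501 = 1.1229.
N = 7253/1.1229 = 6459.22.

6459 deer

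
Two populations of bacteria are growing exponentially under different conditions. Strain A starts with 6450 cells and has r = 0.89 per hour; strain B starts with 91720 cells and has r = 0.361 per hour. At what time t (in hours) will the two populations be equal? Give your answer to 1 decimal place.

5.0 hours

Set 6450·e^(0.89t) = 91720·e^(0.361t).
e^((0.89 − 0.361)t) = 91720/6450 → e^(0.529·t) = 14.22.
0.529·t = ln(14.22) = 2.6547, so t = 2.6547/0.529 = 5.0183.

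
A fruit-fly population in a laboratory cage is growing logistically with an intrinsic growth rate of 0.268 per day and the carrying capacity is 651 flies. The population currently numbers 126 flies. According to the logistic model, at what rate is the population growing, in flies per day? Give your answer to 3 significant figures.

27.2 flies per day

dN/dt = rN(1 − N/K) = 0.268 × 126 × (1 − 126/651).
1 − 126/651 = 0.80645; dN/dt = 0.268 × 126 × 0.80645 = 27.232.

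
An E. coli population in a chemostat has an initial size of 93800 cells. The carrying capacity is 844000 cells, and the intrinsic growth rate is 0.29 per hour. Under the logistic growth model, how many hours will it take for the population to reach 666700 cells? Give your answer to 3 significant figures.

11.7 hours

A = (K − N₀)/N₀ = (844000 − 93800)/93800 = 7.9979.
Solve 844000/(1 + 7.9979·e^(−0.29t)) = 666700: 1 + 7.9979·e^(−0.29t) = 1.2659, so e^(−0.29t) = 0.033251.
−0.29·t = ln(0.033251) = -3.4037, so t = 3.4037/0.29 = 11.737.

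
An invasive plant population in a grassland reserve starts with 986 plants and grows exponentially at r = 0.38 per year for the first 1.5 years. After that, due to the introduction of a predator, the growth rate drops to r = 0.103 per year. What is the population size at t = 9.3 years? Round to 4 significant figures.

3893 plants

Phase 1: N(1.5) = 986·e^(0.38×1.5) = 986·e^0.57 = 1743.51.
Phase 2 runs for 9.3 − 1.5 = 7.8 years at r = 0.103.
N(9.3) = 1743.51·e^(0.103×7.8) = 1743.51·e^0.8034 = 3893.47.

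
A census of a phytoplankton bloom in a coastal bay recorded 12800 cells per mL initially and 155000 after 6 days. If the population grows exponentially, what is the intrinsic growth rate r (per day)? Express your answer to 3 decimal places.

From N(t) = N₀·e^(rt): e^(r·6) = 155000/12800 = 12.109.
r·6 = ln(12.109) = 2.494, so r = 2.494/6 = 0.41566.

0.416 per day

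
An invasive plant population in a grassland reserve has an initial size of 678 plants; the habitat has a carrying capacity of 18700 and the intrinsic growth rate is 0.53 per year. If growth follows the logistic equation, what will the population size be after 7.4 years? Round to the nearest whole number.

12251 plants

A = (K − N₀)/N₀ = (18700 − 678)/678 = 26.581.
N(t) = K/(1 + A·e^(−rt)) = 18700/(1 + 26.581×e^(−0.53×7.4)).
e^(−3.922) = 0.019801; denominator = 1 + 26.581×0.019801 = 1.5263.
N = 18700/1.5263 = 12251.5.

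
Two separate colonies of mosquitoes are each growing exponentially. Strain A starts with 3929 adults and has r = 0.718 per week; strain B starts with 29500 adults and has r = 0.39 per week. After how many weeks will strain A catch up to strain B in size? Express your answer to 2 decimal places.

6.15 weeks

Set 3929·e^(0.718t) = 29500·e^(0.39t).
e^((0.718 − 0.39)t) = 29500/3929 → e^(0.328·t) = 7.5083.
0.328·t = ln(7.5083) = 2.016, so t = 2.016/0.328 = 6.1464.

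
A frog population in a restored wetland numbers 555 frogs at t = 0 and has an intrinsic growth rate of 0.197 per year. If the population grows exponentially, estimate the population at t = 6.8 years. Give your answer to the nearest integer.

N(t) = N₀·e^(rt) = 555 × e^(0.197×6.8) = 555 × e^1.34.
e^1.34 ≈ 3.8175, so N ≈ 555 × 3.8175 = 2118.72.

2119 frogs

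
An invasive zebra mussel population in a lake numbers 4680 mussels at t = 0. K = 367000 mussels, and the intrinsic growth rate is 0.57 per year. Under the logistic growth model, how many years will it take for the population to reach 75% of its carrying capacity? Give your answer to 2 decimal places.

A = (K − N₀)/N₀ = (367000 − 4680)/4680 = 77.419.
Solve 367000/(1 + 77.419·e^(−0.57t)) = 275250: 1 + 77.419·e^(−0.57t) = 1.3333, so e^(−0.57t) = 0.00430559.
−0.57·t = ln(0.00430559) = -5.4478, so t = 5.4478/0.57 = 9.5576.

9.56 years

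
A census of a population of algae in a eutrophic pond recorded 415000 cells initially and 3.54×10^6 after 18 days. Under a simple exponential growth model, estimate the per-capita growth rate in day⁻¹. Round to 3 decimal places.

From N(t) = N₀·e^(rt): e^(r·18) = 3.54×10^6/415000 = 8.5301.
r·18 = ln(8.5301) = 2.1436, so r = 2.1436/18 = 0.11909.

0.119 per day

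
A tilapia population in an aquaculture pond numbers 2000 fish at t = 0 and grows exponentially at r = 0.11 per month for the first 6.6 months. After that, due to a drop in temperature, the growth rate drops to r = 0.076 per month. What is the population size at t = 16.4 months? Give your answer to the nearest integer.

Phase 1: N(6.6) = 2000·e^(0.11×6.6) = 2000·e^0.726 = 4133.59.
Phase 2 runs for 16.4 − 6.6 = 9.8 months at r = 0.076.
N(16.4) = 4133.59·e^(0.076×9.8) = 4133.59·e^0.7448 = 8705.43.

8705 fish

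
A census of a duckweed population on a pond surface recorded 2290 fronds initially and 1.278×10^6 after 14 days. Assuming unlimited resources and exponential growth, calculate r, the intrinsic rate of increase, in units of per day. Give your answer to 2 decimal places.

From N(t) = N₀·e^(rt): e^(r·14) = 1.278×10^6/2290 = 558.08.
r·14 = ln(558.08) = 6.3245, so r = 6.3245/14 = 0.45175.

0.45 per day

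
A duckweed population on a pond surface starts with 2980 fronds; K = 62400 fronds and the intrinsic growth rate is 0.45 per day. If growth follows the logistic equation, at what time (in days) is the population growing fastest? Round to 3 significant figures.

6.65 days

Logistic growth is fastest at N = K/2 = 31200.
A = (K − N₀)/N₀ = 19.94. Set K/(1 + A·e^(−rt)) = K/2 → A·e^(−rt) = 1.
e^(−0.45t) = 1/19.94 = 0.0501515, so t = ln(19.94)/0.45 = 2.9927/0.45 = 6.6505.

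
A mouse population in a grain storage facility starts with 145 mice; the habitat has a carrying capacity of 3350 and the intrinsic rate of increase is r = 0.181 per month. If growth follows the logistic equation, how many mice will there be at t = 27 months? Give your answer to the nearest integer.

2871 mice

A = (K − N₀)/N₀ = (3350 − 145)/145 = 22.103.
N(t) = K/(1 + A·e^(−rt)) = 3350/(1 + 22.103×e^(−0.181×27)).
e^(−4.887) = 0.007544; denominator = 1 + 22.103×0.007544 = 1.1667.
N = 3350/1.1667 = 2871.23.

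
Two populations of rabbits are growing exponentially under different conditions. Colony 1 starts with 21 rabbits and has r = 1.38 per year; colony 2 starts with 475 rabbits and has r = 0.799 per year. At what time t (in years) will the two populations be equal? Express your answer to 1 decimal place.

5.4 years

Set 21·e^(1.38t) = 475·e^(0.799t).
e^((1.38 − 0.799)t) = 475/21 → e^(0.581·t) = 22.619.
0.581·t = ln(22.619) = 3.1188, so t = 3.1188/0.581 = 5.368.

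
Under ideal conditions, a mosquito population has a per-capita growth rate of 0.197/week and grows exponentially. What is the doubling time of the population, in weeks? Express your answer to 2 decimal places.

3.52 weeks

Doubling time t_d = ln(2)/r = 0.6931/0.197 = 3.5185.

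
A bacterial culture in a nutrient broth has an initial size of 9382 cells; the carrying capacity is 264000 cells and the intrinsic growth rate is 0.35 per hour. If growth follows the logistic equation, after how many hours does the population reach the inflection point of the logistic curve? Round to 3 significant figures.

9.43 hours

Logistic growth is fastest at N = K/2 = 132000.
A = (K − N₀)/N₀ = 27.139. Set K/(1 + A·e^(−rt)) = K/2 → A·e^(−rt) = 1.
e^(−0.35t) = 1/27.139 = 0.0368474, so t = ln(27.139)/0.35 = 3.301/0.35 = 9.4313.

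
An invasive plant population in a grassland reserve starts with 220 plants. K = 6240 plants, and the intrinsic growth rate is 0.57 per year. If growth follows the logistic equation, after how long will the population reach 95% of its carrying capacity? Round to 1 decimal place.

11.0 years

A = (K − N₀)/N₀ = (6240 − 220)/220 = 27.364.
Solve 6240/(1 + 27.364·e^(−0.57t)) = 5928: 1 + 27.364·e^(−0.57t) = 1.0526, so e^(−0.57t) = 0.00192341.
−0.57·t = ln(0.00192341) = -6.2537, so t = 6.2537/0.57 = 10.971.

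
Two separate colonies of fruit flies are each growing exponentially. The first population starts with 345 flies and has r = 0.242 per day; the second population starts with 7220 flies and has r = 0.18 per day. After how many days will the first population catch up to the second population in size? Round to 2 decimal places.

Set 345·e^(0.242t) = 7220·e^(0.18t).
e^((0.242 − 0.18)t) = 7220/345 → e^(0.062·t) = 20.928.
0.062·t = ln(20.928) = 3.0411, so t = 3.0411/0.062 = 49.049.

49.05 days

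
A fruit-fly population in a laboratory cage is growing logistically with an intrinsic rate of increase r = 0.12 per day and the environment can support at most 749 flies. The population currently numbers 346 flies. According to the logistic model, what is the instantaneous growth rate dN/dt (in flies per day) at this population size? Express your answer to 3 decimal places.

22.340 flies per day

dN/dt = rN(1 − N/K) = 0.12 × 346 × (1 − 346/749).
1 − 346/749 = 0.53805; dN/dt = 0.12 × 346 × 0.53805 = 22.34.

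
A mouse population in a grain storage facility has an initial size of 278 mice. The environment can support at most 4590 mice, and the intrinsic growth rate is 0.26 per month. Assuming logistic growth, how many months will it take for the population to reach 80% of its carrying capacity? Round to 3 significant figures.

A = (K − N₀)/N₀ = (4590 − 278)/278 = 15.511.
Solve 4590/(1 + 15.511·e^(−0.26t)) = 3672: 1 + 15.511·e^(−0.26t) = 1.25, so e^(−0.26t) = 0.0161178.
−0.26·t = ln(0.0161178) = -4.1278, so t = 4.1278/0.26 = 15.876.

15.9 months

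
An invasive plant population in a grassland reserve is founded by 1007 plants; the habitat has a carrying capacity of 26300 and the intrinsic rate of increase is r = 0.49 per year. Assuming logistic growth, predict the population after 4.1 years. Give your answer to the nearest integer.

A = (K − N₀)/N₀ = (26300 − 1007)/1007 = 25.117.
N(t) = K/(1 + A·e^(−rt)) = 26300/(1 + 25.117×e^(−0.49×4.1)).
e^(−2.009) = 0.13412; denominator = 1 + 25.117×0.13412 = 4.3688.
N = 26300/4.3688 = 6019.98.

6020 plants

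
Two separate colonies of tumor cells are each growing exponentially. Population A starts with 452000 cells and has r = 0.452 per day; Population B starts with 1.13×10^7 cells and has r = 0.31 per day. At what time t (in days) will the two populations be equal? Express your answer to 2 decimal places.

22.67 days

Set 452000·e^(0.452t) = 1.13×10^7·e^(0.31t).
e^((0.452 − 0.31)t) = 1.13×10^7/452000 → e^(0.142·t) = 25.
0.142·t = ln(25) = 3.2189, so t = 3.2189/0.142 = 22.668.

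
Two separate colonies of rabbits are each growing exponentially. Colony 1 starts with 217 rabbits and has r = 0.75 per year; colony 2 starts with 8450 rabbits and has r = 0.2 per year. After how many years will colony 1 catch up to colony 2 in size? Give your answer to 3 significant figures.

Set 217·e^(0.75t) = 8450·e^(0.2t).
e^((0.75 − 0.2)t) = 8450/217 → e^(0.55·t) = 38.94.
0.55·t = ln(38.94) = 3.662, so t = 3.662/0.55 = 6.6582.

6.66 years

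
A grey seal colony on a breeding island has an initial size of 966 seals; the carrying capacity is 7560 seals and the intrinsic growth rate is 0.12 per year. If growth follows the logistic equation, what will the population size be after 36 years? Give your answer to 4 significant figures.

6931 seals

A = (K − N₀)/N₀ = (7560 − 966)/966 = 6.8261.
N(t) = K/(1 + A·e^(−rt)) = 7560/(1 + 6.8261×e^(−0.12×36)).
e^(−4.32) = 0.0133; denominator = 1 + 6.8261×0.0133 = 1.0908.
N = 7560/1.0908 = 6930.78.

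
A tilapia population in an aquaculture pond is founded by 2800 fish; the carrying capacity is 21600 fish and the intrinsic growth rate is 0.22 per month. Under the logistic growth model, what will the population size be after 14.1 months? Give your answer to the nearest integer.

16592 fish

A = (K − N₀)/N₀ = (21600 − 2800)/2800 = 6.7143.
N(t) = K/(1 + A·e^(−rt)) = 21600/(1 + 6.7143×e^(−0.22×14.1)).
e^(−3.102) = 0.044959; denominator = 1 + 6.7143×0.044959 = 1.3019.
N = 21600/1.3019 = 16591.5.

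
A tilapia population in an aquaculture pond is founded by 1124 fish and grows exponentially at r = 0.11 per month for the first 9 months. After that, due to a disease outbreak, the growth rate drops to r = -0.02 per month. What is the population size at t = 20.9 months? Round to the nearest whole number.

Phase 1: N(9) = 1124·e^(0.11×9) = 1124·e^0.99 = 3024.95.
Phase 2 runs for 20.9 − 9 = 11.9 months at r = -0.02.
N(20.9) = 3024.95·e^(-0.02×11.9) = 3024.95·e^-0.238 = 2384.27.

2384 fish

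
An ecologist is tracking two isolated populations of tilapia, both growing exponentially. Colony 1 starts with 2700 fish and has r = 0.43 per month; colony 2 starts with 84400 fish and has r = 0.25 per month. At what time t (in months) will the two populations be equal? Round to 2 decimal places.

Set 2700·e^(0.43t) = 84400·e^(0.25t).
e^((0.43 − 0.25)t) = 84400/2700 → e^(0.18·t) = 31.259.
0.18·t = ln(31.259) = 3.4423, so t = 3.4423/0.18 = 19.124.

19.12 months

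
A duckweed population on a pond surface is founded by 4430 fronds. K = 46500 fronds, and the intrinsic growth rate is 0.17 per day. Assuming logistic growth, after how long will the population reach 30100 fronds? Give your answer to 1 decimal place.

A = (K − N₀)/N₀ = (46500 − 4430)/4430 = 9.4966.
Solve 46500/(1 + 9.4966·e^(−0.17t)) = 30100: 1 + 9.4966·e^(−0.17t) = 1.5449, so e^(−0.17t) = 0.0573731.
−0.17·t = ln(0.0573731) = -2.8582, so t = 2.8582/0.17 = 16.813.

16.8 days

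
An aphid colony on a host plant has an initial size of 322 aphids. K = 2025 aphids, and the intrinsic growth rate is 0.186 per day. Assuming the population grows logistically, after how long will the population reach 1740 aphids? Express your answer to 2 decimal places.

18.68 days

A = (K − N₀)/N₀ = (2025 − 322)/322 = 5.2888.
Solve 2025/(1 + 5.2888·e^(−0.186t)) = 1740: 1 + 5.2888·e^(−0.186t) = 1.1638, so e^(−0.186t) = 0.0309697.
−0.186·t = ln(0.0309697) = -3.4747, so t = 3.4747/0.186 = 18.681.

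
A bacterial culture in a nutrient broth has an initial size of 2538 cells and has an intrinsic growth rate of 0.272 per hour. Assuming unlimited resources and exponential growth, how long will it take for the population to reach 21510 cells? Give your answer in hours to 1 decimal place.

Set N₀·e^(rt) = 21510: e^(0.272·t) = 21510/2538 = 8.4752.
0.272·t = ln(8.4752) = 2.1371, so t = 2.1371/0.272 = 7.8571.

7.9 hours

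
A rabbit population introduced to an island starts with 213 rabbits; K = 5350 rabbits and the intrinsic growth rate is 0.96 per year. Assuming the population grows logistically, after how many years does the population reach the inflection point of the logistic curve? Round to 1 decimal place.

Logistic growth is fastest at N = K/2 = 2675.
A = (K − N₀)/N₀ = 24.117. Set K/(1 + A·e^(−rt)) = K/2 → A·e^(−rt) = 1.
e^(−0.96t) = 1/24.117 = 0.0414639, so t = ln(24.117)/0.96 = 3.1829/0.96 = 3.3156.

3.3 years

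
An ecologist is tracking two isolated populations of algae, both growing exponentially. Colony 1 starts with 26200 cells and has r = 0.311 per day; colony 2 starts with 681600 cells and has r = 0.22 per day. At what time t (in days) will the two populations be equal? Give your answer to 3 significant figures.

35.8 days

Set 26200·e^(0.311t) = 681600·e^(0.22t).
e^((0.311 − 0.22)t) = 681600/26200 → e^(0.091·t) = 26.015.
0.091·t = ln(26.015) = 3.2587, so t = 3.2587/0.091 = 35.81.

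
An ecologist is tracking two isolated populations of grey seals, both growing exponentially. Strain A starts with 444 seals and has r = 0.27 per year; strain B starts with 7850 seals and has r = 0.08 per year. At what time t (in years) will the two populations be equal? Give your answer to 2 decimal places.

15.12 years

Set 444·e^(0.27t) = 7850·e^(0.08t).
e^((0.27 − 0.08)t) = 7850/444 → e^(0.19·t) = 17.68.
0.19·t = ln(17.68) = 2.8724, so t = 2.8724/0.19 = 15.118.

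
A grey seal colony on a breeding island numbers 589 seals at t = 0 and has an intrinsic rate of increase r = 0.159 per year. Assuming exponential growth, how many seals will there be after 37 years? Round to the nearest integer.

211383 seals

N(t) = N₀·e^(rt) = 589 × e^(0.159×37) = 589 × e^5.883.
e^5.883 ≈ 358.88, so N ≈ 589 × 358.88 = 211383.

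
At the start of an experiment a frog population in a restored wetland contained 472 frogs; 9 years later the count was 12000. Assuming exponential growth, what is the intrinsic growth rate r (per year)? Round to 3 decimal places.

0.360 per year

From N(t) = N₀·e^(rt): e^(r·9) = 12000/472 = 25.424.
r·9 = ln(25.424) = 3.2357, so r = 3.2357/9 = 0.35952.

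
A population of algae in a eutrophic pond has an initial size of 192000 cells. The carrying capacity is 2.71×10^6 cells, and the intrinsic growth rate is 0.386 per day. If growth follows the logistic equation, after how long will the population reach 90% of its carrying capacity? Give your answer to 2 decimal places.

12.36 days

A = (K − N₀)/N₀ = (2.71×10^6 − 192000)/192000 = 13.115.
Solve 2.71×10^6/(1 + 13.115·e^(−0.386t)) = 2.439×10^6: 1 + 13.115·e^(−0.386t) = 1.1111, so e^(−0.386t) = 0.00847233.
−0.386·t = ln(0.00847233) = -4.7709, so t = 4.7709/0.386 = 12.36.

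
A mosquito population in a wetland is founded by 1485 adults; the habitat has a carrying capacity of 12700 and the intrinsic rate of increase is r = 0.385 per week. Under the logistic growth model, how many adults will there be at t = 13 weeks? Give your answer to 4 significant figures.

12090 adults

A = (K − N₀)/N₀ = (12700 − 1485)/1485 = 7.5522.
N(t) = K/(1 + A·e^(−rt)) = 12700/(1 + 7.5522×e^(−0.385×13)).
e^(−5.005) = 0.0067043; denominator = 1 + 7.5522×0.0067043 = 1.0506.
N = 12700/1.0506 = 12088.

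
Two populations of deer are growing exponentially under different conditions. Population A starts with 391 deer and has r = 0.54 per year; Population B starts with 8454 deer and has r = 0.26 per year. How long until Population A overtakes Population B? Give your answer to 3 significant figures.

Set 391·e^(0.54t) = 8454·e^(0.26t).
e^((0.54 − 0.26)t) = 8454/391 → e^(0.28·t) = 21.621.
0.28·t = ln(21.621) = 3.0737, so t = 3.0737/0.28 = 10.977.

11.0 years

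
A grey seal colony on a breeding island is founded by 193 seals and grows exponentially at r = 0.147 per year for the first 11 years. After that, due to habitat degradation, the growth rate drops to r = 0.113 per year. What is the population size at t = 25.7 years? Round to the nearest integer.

Phase 1: N(11) = 193·e^(0.147×11) = 193·e^1.617 = 972.325.
Phase 2 runs for 25.7 − 11 = 14.7 years at r = 0.113.
N(25.7) = 972.325·e^(0.113×14.7) = 972.325·e^1.661 = 5119.39.

5119 seals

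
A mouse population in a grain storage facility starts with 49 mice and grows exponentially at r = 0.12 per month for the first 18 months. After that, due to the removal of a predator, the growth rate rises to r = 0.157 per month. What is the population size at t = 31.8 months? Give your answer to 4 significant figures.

3709 mice

Phase 1: N(18) = 49·e^(0.12×18) = 49·e^2.16 = 424.886.
Phase 2 runs for 31.8 − 18 = 13.8 months at r = 0.157.
N(31.8) = 424.886·e^(0.157×13.8) = 424.886·e^2.167 = 3708.64.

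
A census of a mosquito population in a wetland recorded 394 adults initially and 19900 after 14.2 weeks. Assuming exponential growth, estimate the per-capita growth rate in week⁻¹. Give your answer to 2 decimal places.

From N(t) = N₀·e^(rt): e^(r·14.2) = 19900/394 = 50.508.
r·14.2 = ln(50.508) = 3.9221, so r = 3.9221/14.2 = 0.27621.

0.28 per week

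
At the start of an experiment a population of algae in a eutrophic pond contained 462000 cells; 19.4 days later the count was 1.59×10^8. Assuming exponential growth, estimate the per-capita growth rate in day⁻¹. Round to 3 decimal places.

From N(t) = N₀·e^(rt): e^(r·19.4) = 1.59×10^8/462000 = 344.16.
r·19.4 = ln(344.16) = 5.8411, so r = 5.8411/19.4 = 0.30109.

0.301 per day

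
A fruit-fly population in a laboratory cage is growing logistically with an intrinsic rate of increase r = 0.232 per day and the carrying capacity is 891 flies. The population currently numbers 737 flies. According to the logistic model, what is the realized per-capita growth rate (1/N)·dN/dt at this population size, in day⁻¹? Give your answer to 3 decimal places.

0.040 per day

(1/N)·dN/dt = r(1 − N/K) = 0.232 × (1 − 737/891).
= 0.232 × 0.17284 = 0.040099.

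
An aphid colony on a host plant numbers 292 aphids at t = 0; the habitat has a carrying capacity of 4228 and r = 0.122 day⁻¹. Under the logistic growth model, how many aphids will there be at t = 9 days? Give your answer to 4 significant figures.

A = (K − N₀)/N₀ = (4228 − 292)/292 = 13.479.
N(t) = K/(1 + A·e^(−rt)) = 4228/(1 + 13.479×e^(−0.122×9)).
e^(−1.098) = 0.33354; denominator = 1 + 13.479×0.33354 = 5.4959.
N = 4228/5.4959 = 769.3.

769.3 aphids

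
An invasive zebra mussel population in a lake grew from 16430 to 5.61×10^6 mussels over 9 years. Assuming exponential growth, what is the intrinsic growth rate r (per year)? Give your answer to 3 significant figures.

0.648 per year

From N(t) = N₀·e^(rt): e^(r·9) = 5.61×10^6/16430 = 341.45.
r·9 = ln(341.45) = 5.8332, so r = 5.8332/9 = 0.64813.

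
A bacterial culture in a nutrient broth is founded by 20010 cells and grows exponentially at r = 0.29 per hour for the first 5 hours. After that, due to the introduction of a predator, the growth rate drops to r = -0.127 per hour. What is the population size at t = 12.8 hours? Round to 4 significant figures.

31680 cells

Phase 1: N(5) = 20010·e^(0.29×5) = 20010·e^1.45 = 85304.9.
Phase 2 runs for 12.8 − 5 = 7.8 hours at r = -0.127.
N(12.8) = 85304.9·e^(-0.127×7.8) = 85304.9·e^-0.9906 = 31678.3.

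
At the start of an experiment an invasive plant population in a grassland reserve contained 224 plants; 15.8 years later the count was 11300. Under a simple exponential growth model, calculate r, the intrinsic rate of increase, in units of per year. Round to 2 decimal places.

0.25 per year

From N(t) = N₀·e^(rt): e^(r·15.8) = 11300/224 = 50.446.
r·15.8 = ln(50.446) = 3.9209, so r = 3.9209/15.8 = 0.24816.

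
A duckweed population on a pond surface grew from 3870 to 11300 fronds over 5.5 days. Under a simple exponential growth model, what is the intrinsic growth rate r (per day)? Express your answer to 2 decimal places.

0.19 per day

From N(t) = N₀·e^(rt): e^(r·5.5) = 11300/3870 = 2.9199.
r·5.5 = ln(2.9199) = 1.0715, so r = 1.0715/5.5 = 0.19483.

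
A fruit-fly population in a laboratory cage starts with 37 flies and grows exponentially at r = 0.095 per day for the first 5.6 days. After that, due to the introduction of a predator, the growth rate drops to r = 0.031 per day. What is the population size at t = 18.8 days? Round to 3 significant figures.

94.8 flies

Phase 1: N(5.6) = 37·e^(0.095×5.6) = 37·e^0.532 = 62.9863.
Phase 2 runs for 18.8 − 5.6 = 13.2 days at r = 0.031.
N(18.8) = 62.9863·e^(0.031×13.2) = 62.9863·e^0.4092 = 94.833.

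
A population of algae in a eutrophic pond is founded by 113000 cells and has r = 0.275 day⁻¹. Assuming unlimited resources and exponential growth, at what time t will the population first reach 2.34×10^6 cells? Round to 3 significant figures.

Set N₀·e^(rt) = 2.34×10^6: e^(0.275·t) = 2.34×10^6/113000 = 20.708.
0.275·t = ln(20.708) = 3.0305, so t = 3.0305/0.275 = 11.02.

11.0 days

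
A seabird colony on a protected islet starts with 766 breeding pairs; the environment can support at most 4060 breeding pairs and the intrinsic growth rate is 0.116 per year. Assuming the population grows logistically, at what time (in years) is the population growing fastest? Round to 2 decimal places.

Logistic growth is fastest at N = K/2 = 2030.
A = (K − N₀)/N₀ = 4.3003. Set K/(1 + A·e^(−rt)) = K/2 → A·e^(−rt) = 1.
e^(−0.116t) = 1/4.3003 = 0.232544, so t = ln(4.3003)/0.116 = 1.4587/0.116 = 12.575.

12.57 years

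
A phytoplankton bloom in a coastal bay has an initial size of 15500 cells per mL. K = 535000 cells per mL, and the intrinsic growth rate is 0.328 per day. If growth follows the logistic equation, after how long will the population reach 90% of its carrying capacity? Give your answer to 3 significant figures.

17.4 days

A = (K − N₀)/N₀ = (535000 − 15500)/15500 = 33.516.
Solve 535000/(1 + 33.516·e^(−0.328t)) = 481500: 1 + 33.516·e^(−0.328t) = 1.1111, so e^(−0.328t) = 0.00331515.
−0.328·t = ln(0.00331515) = -5.7093, so t = 5.7093/0.328 = 17.406.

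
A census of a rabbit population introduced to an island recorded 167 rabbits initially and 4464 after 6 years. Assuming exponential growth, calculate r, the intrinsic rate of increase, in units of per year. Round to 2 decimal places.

From N(t) = N₀·e^(rt): e^(r·6) = 4464/167 = 26.731.
r·6 = ln(26.731) = 3.2858, so r = 3.2858/6 = 0.54763.

0.55 per year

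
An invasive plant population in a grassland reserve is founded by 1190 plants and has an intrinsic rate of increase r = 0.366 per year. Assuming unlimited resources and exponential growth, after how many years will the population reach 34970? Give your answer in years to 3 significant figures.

9.24 years

Set N₀·e^(rt) = 34970: e^(0.366·t) = 34970/1190 = 29.387.
0.366·t = ln(29.387) = 3.3805, so t = 3.3805/0.366 = 9.2364.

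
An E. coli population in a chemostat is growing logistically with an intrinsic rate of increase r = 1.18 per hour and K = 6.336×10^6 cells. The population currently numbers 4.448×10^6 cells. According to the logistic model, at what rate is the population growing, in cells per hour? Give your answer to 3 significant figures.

dN/dt = rN(1 − N/K) = 1.18 × 4.448×10^6 × (1 − 4.448×10^6/6.336×10^6).
1 − 4.448×10^6/6.336×10^6 = 0.29798; dN/dt = 1.18 × 4.448×10^6 × 0.29798 = 1.56399×10^6.

1560000 cells per hour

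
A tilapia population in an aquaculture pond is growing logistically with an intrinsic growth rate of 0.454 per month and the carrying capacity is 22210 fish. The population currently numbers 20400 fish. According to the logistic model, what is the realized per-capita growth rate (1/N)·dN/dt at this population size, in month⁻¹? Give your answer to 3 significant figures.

0.0370 per month

(1/N)·dN/dt = r(1 − N/K) = 0.454 × (1 − 20400/22210).
= 0.454 × 0.081495 = 0.036999.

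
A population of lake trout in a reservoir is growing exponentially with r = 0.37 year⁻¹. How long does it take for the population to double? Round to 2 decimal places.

Doubling time t_d = ln(2)/r = 0.6931/0.37 = 1.8734.

1.87 years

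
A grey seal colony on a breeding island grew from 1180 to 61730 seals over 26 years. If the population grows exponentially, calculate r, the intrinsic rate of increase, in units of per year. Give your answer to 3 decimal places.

From N(t) = N₀·e^(rt): e^(r·26) = 61730/1180 = 52.314.
r·26 = ln(52.314) = 3.9573, so r = 3.9573/26 = 0.1522.

0.152 per year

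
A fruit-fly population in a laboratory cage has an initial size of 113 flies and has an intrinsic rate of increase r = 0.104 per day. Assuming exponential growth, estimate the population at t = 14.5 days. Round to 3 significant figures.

N(t) = N₀·e^(rt) = 113 × e^(0.104×14.5) = 113 × e^1.508.
e^1.508 ≈ 4.5177, so N ≈ 113 × 4.5177 = 510.499.

510 flies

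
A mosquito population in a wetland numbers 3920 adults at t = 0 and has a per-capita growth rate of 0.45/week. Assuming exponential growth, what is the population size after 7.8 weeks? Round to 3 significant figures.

N(t) = N₀·e^(rt) = 3920 × e^(0.45×7.8) = 3920 × e^3.51.
e^3.51 ≈ 33.448, so N ≈ 3920 × 33.448 = 131117.

131000 adults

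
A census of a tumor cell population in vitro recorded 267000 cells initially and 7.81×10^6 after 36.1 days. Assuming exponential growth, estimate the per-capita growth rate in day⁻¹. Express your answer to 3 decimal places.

From N(t) = N₀·e^(rt): e^(r·36.1) = 7.81×10^6/267000 = 29.251.
r·36.1 = ln(29.251) = 3.3759, so r = 3.3759/36.1 = 0.093516.

0.094 per day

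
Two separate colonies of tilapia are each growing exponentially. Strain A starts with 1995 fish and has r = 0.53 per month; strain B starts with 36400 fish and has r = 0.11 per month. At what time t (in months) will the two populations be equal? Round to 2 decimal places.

Set 1995·e^(0.53t) = 36400·e^(0.11t).
e^((0.53 − 0.11)t) = 36400/1995 → e^(0.42·t) = 18.246.
0.42·t = ln(18.246) = 2.9039, so t = 2.9039/0.42 = 6.9141.

6.91 months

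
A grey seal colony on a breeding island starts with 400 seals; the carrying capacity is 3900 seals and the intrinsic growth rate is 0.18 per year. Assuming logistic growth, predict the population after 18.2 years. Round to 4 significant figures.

A = (K − N₀)/N₀ = (3900 − 400)/400 = 8.75.
N(t) = K/(1 + A·e^(−rt)) = 3900/(1 + 8.75×e^(−0.18×18.2)).
e^(−3.276) = 0.037779; denominator = 1 + 8.75×0.037779 = 1.3306.
N = 3900/1.3306 = 2931.08.

2931 seals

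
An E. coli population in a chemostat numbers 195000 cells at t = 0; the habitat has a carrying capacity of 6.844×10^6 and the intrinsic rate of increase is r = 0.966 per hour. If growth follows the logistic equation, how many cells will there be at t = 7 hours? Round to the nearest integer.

A = (K − N₀)/N₀ = (6.844×10^6 − 195000)/195000 = 34.097.
N(t) = K/(1 + A·e^(−rt)) = 6.844×10^6/(1 + 34.097×e^(−0.966×7)).
e^(−6.762) = 0.0011569; denominator = 1 + 34.097×0.0011569 = 1.0394.
N = 6.844×10^6/1.0394 = 6.584265×10^6.

6584265 cells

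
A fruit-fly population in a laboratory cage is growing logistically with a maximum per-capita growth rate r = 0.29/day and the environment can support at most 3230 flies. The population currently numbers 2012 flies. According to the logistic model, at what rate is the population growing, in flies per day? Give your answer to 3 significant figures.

220 flies per day

dN/dt = rN(1 − N/K) = 0.29 × 2012 × (1 − 2012/3230).
1 − 2012/3230 = 0.37709; dN/dt = 0.29 × 2012 × 0.37709 = 220.02.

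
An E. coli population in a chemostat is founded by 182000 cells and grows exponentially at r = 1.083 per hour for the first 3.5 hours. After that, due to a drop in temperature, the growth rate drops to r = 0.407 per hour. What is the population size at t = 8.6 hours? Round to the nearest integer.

Phase 1: N(3.5) = 182000·e^(1.083×3.5) = 182000·e^3.79 = 8.058693×10^6.
Phase 2 runs for 8.6 − 3.5 = 5.1 hours at r = 0.407.
N(8.6) = 8.058693×10^6·e^(0.407×5.1) = 8.058693×10^6·e^2.076 = 6.422878×10^7.

64228781 cells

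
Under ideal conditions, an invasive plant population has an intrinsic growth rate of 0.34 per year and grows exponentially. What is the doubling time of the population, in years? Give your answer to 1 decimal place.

Doubling time t_d = ln(2)/r = 0.6931/0.34 = 2.0387.

2.0 years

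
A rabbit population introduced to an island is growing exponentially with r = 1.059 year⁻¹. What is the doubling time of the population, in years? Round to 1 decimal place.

Doubling time t_d = ln(2)/r = 0.6931/1.059 = 0.65453.

0.7 years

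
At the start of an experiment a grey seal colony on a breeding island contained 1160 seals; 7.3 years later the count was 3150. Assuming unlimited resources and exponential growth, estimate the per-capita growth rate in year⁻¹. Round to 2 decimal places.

0.14 per year

From N(t) = N₀·e^(rt): e^(r·7.3) = 3150/1160 = 2.7155.
r·7.3 = ln(2.7155) = 0.99898, so r = 0.99898/7.3 = 0.13685.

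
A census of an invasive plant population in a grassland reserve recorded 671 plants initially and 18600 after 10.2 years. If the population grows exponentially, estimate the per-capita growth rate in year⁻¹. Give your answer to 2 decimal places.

From N(t) = N₀·e^(rt): e^(r·10.2) = 18600/671 = 27.72.
r·10.2 = ln(27.72) = 3.3221, so r = 3.3221/10.2 = 0.3257.

0.33 per year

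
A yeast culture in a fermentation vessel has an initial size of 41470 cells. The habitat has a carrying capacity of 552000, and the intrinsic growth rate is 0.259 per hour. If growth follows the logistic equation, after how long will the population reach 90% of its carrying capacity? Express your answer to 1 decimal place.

18.2 hours

A = (K − N₀)/N₀ = (552000 − 41470)/41470 = 12.311.
Solve 552000/(1 + 12.311·e^(−0.259t)) = 496800: 1 + 12.311·e^(−0.259t) = 1.1111, so e^(−0.259t) = 0.00902548.
−0.259·t = ln(0.00902548) = -4.7077, so t = 4.7077/0.259 = 18.176.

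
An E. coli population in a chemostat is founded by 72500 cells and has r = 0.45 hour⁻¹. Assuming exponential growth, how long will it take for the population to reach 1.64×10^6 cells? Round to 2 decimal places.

6.93 hours

Set N₀·e^(rt) = 1.64×10^6: e^(0.45·t) = 1.64×10^6/72500 = 22.621.
0.45·t = ln(22.621) = 3.1189, so t = 3.1189/0.45 = 6.9308.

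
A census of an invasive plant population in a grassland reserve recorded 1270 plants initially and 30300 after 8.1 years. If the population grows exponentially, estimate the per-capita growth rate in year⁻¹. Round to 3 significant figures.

From N(t) = N₀·e^(rt): e^(r·8.1) = 30300/1270 = 23.858.
r·8.1 = ln(23.858) = 3.1721, so r = 3.1721/8.1 = 0.39162.

0.392 per year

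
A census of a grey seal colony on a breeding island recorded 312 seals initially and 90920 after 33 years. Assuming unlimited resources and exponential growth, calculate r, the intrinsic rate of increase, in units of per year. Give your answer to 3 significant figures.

From N(t) = N₀·e^(rt): e^(r·33) = 90920/312 = 291.41.
r·33 = ln(291.41) = 5.6747, so r = 5.6747/33 = 0.17196.

0.172 per year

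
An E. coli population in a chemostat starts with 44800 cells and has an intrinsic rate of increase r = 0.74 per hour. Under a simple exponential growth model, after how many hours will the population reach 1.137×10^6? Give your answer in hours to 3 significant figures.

Set N₀·e^(rt) = 1.137×10^6: e^(0.74·t) = 1.137×10^6/44800 = 25.379.
0.74·t = ln(25.379) = 3.2339, so t = 3.2339/0.74 = 4.3702.

4.37 hours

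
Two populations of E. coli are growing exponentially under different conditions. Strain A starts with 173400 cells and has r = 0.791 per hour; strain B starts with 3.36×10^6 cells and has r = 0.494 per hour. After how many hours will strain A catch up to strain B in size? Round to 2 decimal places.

9.98 hours

Set 173400·e^(0.791t) = 3.36×10^6·e^(0.494t).
e^((0.791 − 0.494)t) = 3.36×10^6/173400 → e^(0.297·t) = 19.377.
0.297·t = ln(19.377) = 2.9641, so t = 2.9641/0.297 = 9.9801.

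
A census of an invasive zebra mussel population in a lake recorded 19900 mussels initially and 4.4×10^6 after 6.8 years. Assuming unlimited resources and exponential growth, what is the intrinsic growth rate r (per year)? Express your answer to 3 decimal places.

From N(t) = N₀·e^(rt): e^(r·6.8) = 4.4×10^6/19900 = 221.11.
r·6.8 = ln(221.11) = 5.3986, so r = 5.3986/6.8 = 0.79392.

0.794 per year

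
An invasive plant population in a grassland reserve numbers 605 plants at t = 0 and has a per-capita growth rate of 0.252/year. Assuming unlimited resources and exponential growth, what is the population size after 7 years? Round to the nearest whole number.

3531 plants

N(t) = N₀·e^(rt) = 605 × e^(0.252×7) = 605 × e^1.764.
e^1.764 ≈ 5.8357, so N ≈ 605 × 5.8357 = 3530.62.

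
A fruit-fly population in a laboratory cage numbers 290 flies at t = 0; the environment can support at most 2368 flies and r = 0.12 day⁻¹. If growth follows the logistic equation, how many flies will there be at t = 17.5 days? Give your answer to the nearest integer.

1261 flies

A = (K − N₀)/N₀ = (2368 − 290)/290 = 7.1655.
N(t) = K/(1 + A·e^(−rt)) = 2368/(1 + 7.1655×e^(−0.12×17.5)).
e^(−2.1) = 0.12246; denominator = 1 + 7.1655×0.12246 = 1.8775.
N = 2368/1.8775 = 1261.28.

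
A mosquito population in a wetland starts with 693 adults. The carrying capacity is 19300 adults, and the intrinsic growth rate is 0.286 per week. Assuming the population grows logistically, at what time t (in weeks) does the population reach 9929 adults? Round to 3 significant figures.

A = (K − N₀)/N₀ = (19300 − 693)/693 = 26.85.
Solve 19300/(1 + 26.85·e^(−0.286t)) = 9929: 1 + 26.85·e^(−0.286t) = 1.9438, so e^(−0.286t) = 0.035151.
−0.286·t = ln(0.035151) = -3.3481, so t = 3.3481/0.286 = 11.707.

11.7 weeks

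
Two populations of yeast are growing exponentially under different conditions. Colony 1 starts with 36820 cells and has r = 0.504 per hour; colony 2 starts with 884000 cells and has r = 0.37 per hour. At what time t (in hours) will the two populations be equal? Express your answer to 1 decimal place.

Set 36820·e^(0.504t) = 884000·e^(0.37t).
e^((0.504 − 0.37)t) = 884000/36820 → e^(0.134·t) = 24.009.
0.134·t = ln(24.009) = 3.1784, so t = 3.1784/0.134 = 23.72.

23.7 hours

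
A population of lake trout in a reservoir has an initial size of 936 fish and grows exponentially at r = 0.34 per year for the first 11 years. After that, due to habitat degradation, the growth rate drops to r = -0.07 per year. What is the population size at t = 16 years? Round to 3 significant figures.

27800 fish

Phase 1: N(11) = 936·e^(0.34×11) = 936·e^3.74 = 39403.7.
Phase 2 runs for 16 − 11 = 5 years at r = -0.07.
N(16) = 39403.7·e^(-0.07×5) = 39403.7·e^-0.35 = 27767.3.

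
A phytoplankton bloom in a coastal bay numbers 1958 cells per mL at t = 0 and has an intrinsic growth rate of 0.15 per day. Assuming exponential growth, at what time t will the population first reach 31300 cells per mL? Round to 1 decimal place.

Set N₀·e^(rt) = 31300: e^(0.15·t) = 31300/1958 = 15.986.
0.15·t = ln(15.986) = 2.7717, so t = 2.7717/0.15 = 18.478.

18.5 days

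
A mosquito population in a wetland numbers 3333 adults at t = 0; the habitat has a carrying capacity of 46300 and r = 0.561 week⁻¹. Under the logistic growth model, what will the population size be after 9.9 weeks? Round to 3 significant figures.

A = (K − N₀)/N₀ = (46300 − 3333)/3333 = 12.891.
N(t) = K/(1 + A·e^(−rt)) = 46300/(1 + 12.891×e^(−0.561×9.9)).
e^(−5.554) = 0.0038723; denominator = 1 + 12.891×0.0038723 = 1.0499.
N = 46300/1.0499 = 44098.6.

44100 adults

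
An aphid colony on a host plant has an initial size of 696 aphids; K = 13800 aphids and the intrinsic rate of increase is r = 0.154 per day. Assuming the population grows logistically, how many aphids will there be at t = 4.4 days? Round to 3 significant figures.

1310 aphids

A = (K − N₀)/N₀ = (13800 − 696)/696 = 18.828.
N(t) = K/(1 + A·e^(−rt)) = 13800/(1 + 18.828×e^(−0.154×4.4)).
e^(−0.6776) = 0.50783; denominator = 1 + 18.828×0.50783 = 10.561.
N = 13800/10.561 = 1306.66.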